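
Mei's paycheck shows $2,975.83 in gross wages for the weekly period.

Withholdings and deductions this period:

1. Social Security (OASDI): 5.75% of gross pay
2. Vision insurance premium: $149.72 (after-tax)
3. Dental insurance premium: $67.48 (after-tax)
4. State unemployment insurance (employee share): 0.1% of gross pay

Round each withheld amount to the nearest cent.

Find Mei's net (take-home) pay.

$2,584.54

State unemployment insurance (employee share): $2,975.83 × 0.001 = $2.98
Social Security (OASDI): $2,975.83 × 0.0575 = $171.11
Vision insurance premium: $149.72
Dental insurance premium: $67.48
Total deductions = $2.98 + $171.11 + $149.72 + $67.48 = $391.29
Net pay = $2,975.83 − $391.29 = $2,584.54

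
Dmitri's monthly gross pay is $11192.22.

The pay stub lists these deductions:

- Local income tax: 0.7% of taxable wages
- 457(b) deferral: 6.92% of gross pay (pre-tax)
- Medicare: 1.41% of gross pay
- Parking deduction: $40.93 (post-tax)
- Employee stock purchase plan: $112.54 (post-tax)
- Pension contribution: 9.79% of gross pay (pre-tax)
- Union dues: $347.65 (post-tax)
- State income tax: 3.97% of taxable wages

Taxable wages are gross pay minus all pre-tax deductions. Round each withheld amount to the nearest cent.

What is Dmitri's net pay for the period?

457(b) deferral: $11192.22 × 0.0692 = $774.50
Pension contribution: $11192.22 × 0.0979 = $1095.72
Pre-tax total = $774.50 + $1095.72 = $1870.22
Taxable wages = $11192.22 − $1870.22 = $9322.00
Local income tax: $9322.00 × 0.007 = $65.25
State income tax: $9322.00 × 0.0397 = $370.08
Medicare: $11192.22 × 0.0141 = $157.81
Parking deduction: $40.93
Employee stock purchase plan: $112.54
Union dues: $347.65
Total deductions = $774.50 + $1095.72 + $65.25 + $370.08 + $157.81 + $40.93 + $112.54 + $347.65 = $2964.48
Net pay = $11192.22 − $2964.48 = $8227.74

$8227.74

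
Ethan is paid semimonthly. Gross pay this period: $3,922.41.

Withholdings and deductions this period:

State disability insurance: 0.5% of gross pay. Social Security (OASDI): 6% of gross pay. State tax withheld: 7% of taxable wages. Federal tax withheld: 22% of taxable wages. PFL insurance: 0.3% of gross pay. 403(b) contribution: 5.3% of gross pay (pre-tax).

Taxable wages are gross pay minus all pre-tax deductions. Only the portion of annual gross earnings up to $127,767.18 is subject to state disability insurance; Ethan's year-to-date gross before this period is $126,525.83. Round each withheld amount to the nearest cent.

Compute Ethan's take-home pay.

403(b) contribution: $3,922.41 × 0.053 = $207.89
Taxable wages = $3,922.41 − $207.89 = $3,714.52
State tax withheld: $3,714.52 × 0.07 = $260.02
Federal tax withheld: $3,714.52 × 0.22 = $817.19
Social Security (OASDI): $3,922.41 × 0.06 = $235.34
State disability insurance: only $127,767.18 − $126,525.83 = $1,241.35 of this check is subject → $1,241.35 × 0.005 = $6.21
PFL insurance: $3,922.41 × 0.003 = $11.77
Total deductions = $207.89 + $260.02 + $817.19 + $235.34 + $6.21 + $11.77 = $1,538.42
Net pay = $3,922.41 − $1,538.42 = $2,383.99

$2,383.99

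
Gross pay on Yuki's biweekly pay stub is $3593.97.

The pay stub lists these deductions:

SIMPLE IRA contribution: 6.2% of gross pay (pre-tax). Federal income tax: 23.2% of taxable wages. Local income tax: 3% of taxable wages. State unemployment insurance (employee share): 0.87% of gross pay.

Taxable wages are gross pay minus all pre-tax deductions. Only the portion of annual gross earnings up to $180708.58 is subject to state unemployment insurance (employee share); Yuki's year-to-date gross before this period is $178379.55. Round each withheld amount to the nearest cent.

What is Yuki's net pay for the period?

$2467.65

SIMPLE IRA contribution: $3593.97 × 0.062 = $222.83
Taxable wages = $3593.97 − $222.83 = $3371.14
Federal income tax: $3371.14 × 0.232 = $782.10
Local income tax: $3371.14 × 0.03 = $101.13
State unemployment insurance (employee share): only $180708.58 − $178379.55 = $2329.03 of this check is subject → $2329.03 × 0.0087 = $20.26
Total deductions = $222.83 + $782.10 + $101.13 + $20.26 = $1126.32
Net pay = $3593.97 − $1126.32 = $2467.65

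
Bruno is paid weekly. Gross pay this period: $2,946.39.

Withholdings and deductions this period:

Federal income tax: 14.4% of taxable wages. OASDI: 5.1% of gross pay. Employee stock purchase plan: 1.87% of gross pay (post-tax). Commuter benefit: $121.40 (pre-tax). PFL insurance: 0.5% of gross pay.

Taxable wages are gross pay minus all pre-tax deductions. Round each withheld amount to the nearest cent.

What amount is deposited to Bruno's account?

$2,198.09

Commuter benefit: $121.40
Taxable wages = $2,946.39 − $121.40 = $2,824.99
Federal income tax: $2,824.99 × 0.144 = $406.80
PFL insurance: $2,946.39 × 0.005 = $14.73
OASDI: $2,946.39 × 0.051 = $150.27
Employee stock purchase plan: $2,946.39 × 0.0187 = $55.10
Total deductions = $121.40 + $406.80 + $14.73 + $150.27 + $55.10 = $748.30
Net pay = $2,946.39 − $748.30 = $2,198.09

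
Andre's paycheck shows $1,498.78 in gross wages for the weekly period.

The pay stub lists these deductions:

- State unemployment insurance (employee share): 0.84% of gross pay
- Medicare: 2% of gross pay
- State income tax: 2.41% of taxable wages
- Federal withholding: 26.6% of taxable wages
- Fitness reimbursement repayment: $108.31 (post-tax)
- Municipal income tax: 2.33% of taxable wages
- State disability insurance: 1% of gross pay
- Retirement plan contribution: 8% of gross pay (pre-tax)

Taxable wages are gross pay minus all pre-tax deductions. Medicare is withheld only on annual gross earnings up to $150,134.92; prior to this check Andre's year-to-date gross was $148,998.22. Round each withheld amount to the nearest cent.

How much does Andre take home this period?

$788.12

Retirement plan contribution: $1,498.78 × 0.08 = $119.90
Taxable wages = $1,498.78 − $119.90 = $1,378.88
Municipal income tax: $1,378.88 × 0.0233 = $32.13
Federal withholding: $1,378.88 × 0.266 = $366.78
State income tax: $1,378.88 × 0.0241 = $33.23
State disability insurance: $1,498.78 × 0.01 = $14.99
State unemployment insurance (employee share): $1,498.78 × 0.0084 = $12.59
Medicare: only $150,134.92 − $148,998.22 = $1,136.70 of this check is subject → $1,136.70 × 0.02 = $22.73
Fitness reimbursement repayment: $108.31
Total deductions = $119.90 + $32.13 + $366.78 + $33.23 + $14.99 + $12.59 + $22.73 + $108.31 = $710.66
Net pay = $1,498.78 − $710.66 = $788.12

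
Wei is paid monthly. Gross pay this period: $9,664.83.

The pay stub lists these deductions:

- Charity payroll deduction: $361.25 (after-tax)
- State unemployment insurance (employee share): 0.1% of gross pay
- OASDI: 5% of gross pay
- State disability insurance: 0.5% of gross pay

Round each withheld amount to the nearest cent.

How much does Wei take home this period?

OASDI: $9,664.83 × 0.05 = $483.24
State unemployment insurance (employee share): $9,664.83 × 0.001 = $9.66
State disability insurance: $9,664.83 × 0.005 = $48.32
Charity payroll deduction: $361.25
Total deductions = $483.24 + $9.66 + $48.32 + $361.25 = $902.47
Net pay = $9,664.83 − $902.47 = $8,762.36

$8,762.36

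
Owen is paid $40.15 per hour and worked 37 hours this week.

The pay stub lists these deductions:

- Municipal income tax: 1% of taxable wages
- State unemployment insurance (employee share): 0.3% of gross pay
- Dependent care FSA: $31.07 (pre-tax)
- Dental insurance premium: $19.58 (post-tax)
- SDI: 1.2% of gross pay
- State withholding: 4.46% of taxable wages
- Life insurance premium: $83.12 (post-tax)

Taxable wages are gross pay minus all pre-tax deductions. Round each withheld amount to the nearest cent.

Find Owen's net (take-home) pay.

$1250.08

Gross pay: 37 × $40.15 = $1485.55
Dependent care FSA: $31.07
Taxable wages = $1485.55 − $31.07 = $1454.48
Municipal income tax: $1454.48 × 0.01 = $14.54
State withholding: $1454.48 × 0.0446 = $64.87
SDI: $1485.55 × 0.012 = $17.83
State unemployment insurance (employee share): $1485.55 × 0.003 = $4.46
Life insurance premium: $83.12
Dental insurance premium: $19.58
Total deductions = $31.07 + $14.54 + $64.87 + $17.83 + $4.46 + $83.12 + $19.58 = $235.47
Net pay = $1485.55 − $235.47 = $1250.08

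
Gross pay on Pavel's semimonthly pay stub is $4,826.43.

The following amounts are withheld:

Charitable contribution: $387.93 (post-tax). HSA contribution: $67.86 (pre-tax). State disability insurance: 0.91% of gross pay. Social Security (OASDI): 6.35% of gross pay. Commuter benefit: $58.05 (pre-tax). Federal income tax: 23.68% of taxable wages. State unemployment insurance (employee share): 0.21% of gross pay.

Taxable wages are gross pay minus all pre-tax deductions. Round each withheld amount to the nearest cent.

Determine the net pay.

HSA contribution: $67.86
Commuter benefit: $58.05
Pre-tax total = $67.86 + $58.05 = $125.91
Taxable wages = $4,826.43 − $125.91 = $4,700.52
Federal income tax: $4,700.52 × 0.2368 = $1,113.08
Social Security (OASDI): $4,826.43 × 0.0635 = $306.48
State unemployment insurance (employee share): $4,826.43 × 0.0021 = $10.14
State disability insurance: $4,826.43 × 0.0091 = $43.92
Charitable contribution: $387.93
Total deductions = $67.86 + $58.05 + $1,113.08 + $306.48 + $10.14 + $43.92 + $387.93 = $1,987.46
Net pay = $4,826.43 − $1,987.46 = $2,838.97

$2,838.97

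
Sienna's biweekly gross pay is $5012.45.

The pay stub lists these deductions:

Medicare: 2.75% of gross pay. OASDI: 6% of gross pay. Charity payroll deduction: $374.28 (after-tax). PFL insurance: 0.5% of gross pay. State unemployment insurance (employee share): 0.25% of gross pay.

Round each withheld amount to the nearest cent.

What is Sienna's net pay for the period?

PFL insurance: $5012.45 × 0.005 = $25.06
Medicare: $5012.45 × 0.0275 = $137.84
State unemployment insurance (employee share): $5012.45 × 0.0025 = $12.53
OASDI: $5012.45 × 0.06 = $300.75
Charity payroll deduction: $374.28
Total deductions = $25.06 + $137.84 + $12.53 + $300.75 + $374.28 = $850.46
Net pay = $5012.45 − $850.46 = $4161.99

$4161.99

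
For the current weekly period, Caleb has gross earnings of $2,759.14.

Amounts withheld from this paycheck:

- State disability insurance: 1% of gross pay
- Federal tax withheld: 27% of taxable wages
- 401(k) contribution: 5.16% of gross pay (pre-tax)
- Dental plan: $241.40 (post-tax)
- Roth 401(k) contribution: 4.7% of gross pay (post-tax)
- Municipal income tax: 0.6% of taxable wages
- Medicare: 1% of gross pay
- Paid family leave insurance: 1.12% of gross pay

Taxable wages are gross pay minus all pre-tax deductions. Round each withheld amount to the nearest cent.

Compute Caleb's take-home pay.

401(k) contribution: $2,759.14 × 0.0516 = $142.37
Taxable wages = $2,759.14 − $142.37 = $2,616.77
Municipal income tax: $2,616.77 × 0.006 = $15.70
Federal tax withheld: $2,616.77 × 0.27 = $706.53
Medicare: $2,759.14 × 0.01 = $27.59
Paid family leave insurance: $2,759.14 × 0.0112 = $30.90
State disability insurance: $2,759.14 × 0.01 = $27.59
Roth 401(k) contribution: $2,759.14 × 0.047 = $129.68
Dental plan: $241.40
Total deductions = $142.37 + $15.70 + $706.53 + $27.59 + $30.90 + $27.59 + $129.68 + $241.40 = $1,321.76
Net pay = $2,759.14 − $1,321.76 = $1,437.38

$1,437.38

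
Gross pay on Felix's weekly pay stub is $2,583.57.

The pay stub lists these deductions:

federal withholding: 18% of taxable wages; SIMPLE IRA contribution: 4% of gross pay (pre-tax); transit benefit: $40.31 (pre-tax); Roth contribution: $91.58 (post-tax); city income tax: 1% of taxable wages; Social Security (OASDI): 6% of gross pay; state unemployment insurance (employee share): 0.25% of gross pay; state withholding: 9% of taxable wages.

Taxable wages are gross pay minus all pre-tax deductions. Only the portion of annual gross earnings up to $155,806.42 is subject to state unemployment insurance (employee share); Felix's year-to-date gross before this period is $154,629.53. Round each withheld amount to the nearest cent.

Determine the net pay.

Transit benefit: $40.31
SIMPLE IRA contribution: $2,583.57 × 0.04 = $103.34
Pre-tax total = $40.31 + $103.34 = $143.65
Taxable wages = $2,583.57 − $143.65 = $2,439.92
Federal withholding: $2,439.92 × 0.18 = $439.19
State withholding: $2,439.92 × 0.09 = $219.59
City income tax: $2,439.92 × 0.01 = $24.40
Social Security (OASDI): $2,583.57 × 0.06 = $155.01
State unemployment insurance (employee share): only $155,806.42 − $154,629.53 = $1,176.89 of this check is subject → $1,176.89 × 0.0025 = $2.94
Roth contribution: $91.58
Total deductions = $40.31 + $103.34 + $439.19 + $219.59 + $24.40 + $155.01 + $2.94 + $91.58 = $1,076.36
Net pay = $2,583.57 − $1,076.36 = $1,507.21

$1,507.21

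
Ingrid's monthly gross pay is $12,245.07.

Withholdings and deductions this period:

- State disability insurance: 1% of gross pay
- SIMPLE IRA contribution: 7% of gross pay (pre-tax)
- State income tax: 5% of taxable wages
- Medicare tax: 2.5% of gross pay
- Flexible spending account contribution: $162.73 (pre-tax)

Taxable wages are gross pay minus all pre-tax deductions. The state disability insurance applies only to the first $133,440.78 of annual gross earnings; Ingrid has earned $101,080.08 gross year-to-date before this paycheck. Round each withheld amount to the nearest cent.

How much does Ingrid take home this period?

$10,235.35

Flexible spending account contribution: $162.73
SIMPLE IRA contribution: $12,245.07 × 0.07 = $857.15
Pre-tax total = $162.73 + $857.15 = $1,019.88
Taxable wages = $12,245.07 − $1,019.88 = $11,225.19
State income tax: $11,225.19 × 0.05 = $561.26
State disability insurance: cap not yet reached, full $12,245.07 is subject → $12,245.07 × 0.01 = $122.45
Medicare tax: $12,245.07 × 0.025 = $306.13
Total deductions = $162.73 + $857.15 + $561.26 + $122.45 + $306.13 = $2,009.72
Net pay = $12,245.07 − $2,009.72 = $10,235.35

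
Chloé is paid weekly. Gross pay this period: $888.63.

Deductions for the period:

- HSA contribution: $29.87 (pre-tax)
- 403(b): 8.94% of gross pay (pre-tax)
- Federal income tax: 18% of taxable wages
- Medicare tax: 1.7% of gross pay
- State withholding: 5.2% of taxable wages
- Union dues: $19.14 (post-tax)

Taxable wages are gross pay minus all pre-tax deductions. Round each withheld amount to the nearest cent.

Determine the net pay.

$564.27

HSA contribution: $29.87
403(b): $888.63 × 0.0894 = $79.44
Pre-tax total = $29.87 + $79.44 = $109.31
Taxable wages = $888.63 − $109.31 = $779.32
State withholding: $779.32 × 0.052 = $40.52
Federal income tax: $779.32 × 0.18 = $140.28
Medicare tax: $888.63 × 0.017 = $15.11
Union dues: $19.14
Total deductions = $29.87 + $79.44 + $40.52 + $140.28 + $15.11 + $19.14 = $324.36
Net pay = $888.63 − $324.36 = $564.27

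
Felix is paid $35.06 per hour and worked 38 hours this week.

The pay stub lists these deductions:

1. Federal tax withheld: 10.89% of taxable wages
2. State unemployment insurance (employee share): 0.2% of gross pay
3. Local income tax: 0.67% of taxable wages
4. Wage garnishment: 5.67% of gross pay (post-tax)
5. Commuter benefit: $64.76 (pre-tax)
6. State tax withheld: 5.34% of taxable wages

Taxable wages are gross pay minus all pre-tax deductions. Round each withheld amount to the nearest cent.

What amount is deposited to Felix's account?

Gross pay: 38 × $35.06 = $1332.28
Commuter benefit: $64.76
Taxable wages = $1332.28 − $64.76 = $1267.52
Local income tax: $1267.52 × 0.0067 = $8.49
Federal tax withheld: $1267.52 × 0.1089 = $138.03
State tax withheld: $1267.52 × 0.0534 = $67.69
State unemployment insurance (employee share): $1332.28 × 0.002 = $2.66
Wage garnishment: $1332.28 × 0.0567 = $75.54
Total deductions = $64.76 + $8.49 + $138.03 + $67.69 + $2.66 + $75.54 = $357.17
Net pay = $1332.28 − $357.17 = $975.11

$975.11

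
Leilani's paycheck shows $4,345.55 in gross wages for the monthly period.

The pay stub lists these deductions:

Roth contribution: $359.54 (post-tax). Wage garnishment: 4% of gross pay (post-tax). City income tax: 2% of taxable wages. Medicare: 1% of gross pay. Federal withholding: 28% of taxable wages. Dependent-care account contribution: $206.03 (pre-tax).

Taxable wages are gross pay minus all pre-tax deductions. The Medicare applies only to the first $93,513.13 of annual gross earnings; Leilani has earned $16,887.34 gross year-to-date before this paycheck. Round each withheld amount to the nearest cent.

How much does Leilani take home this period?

$2,320.84

Dependent-care account contribution: $206.03
Taxable wages = $4,345.55 − $206.03 = $4,139.52
City income tax: $4,139.52 × 0.02 = $82.79
Federal withholding: $4,139.52 × 0.28 = $1,159.07
Medicare: cap not yet reached, full $4,345.55 is subject → $4,345.55 × 0.01 = $43.46
Roth contribution: $359.54
Wage garnishment: $4,345.55 × 0.04 = $173.82
Total deductions = $206.03 + $82.79 + $1,159.07 + $43.46 + $359.54 + $173.82 = $2,024.71
Net pay = $4,345.55 − $2,024.71 = $2,320.84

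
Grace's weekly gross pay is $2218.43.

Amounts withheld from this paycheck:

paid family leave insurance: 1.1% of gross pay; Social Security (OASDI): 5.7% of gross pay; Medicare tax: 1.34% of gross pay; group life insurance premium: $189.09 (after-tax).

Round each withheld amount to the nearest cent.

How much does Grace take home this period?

Medicare tax: $2218.43 × 0.0134 = $29.73
Paid family leave insurance: $2218.43 × 0.011 = $24.40
Social Security (OASDI): $2218.43 × 0.057 = $126.45
Group life insurance premium: $189.09
Total deductions = $29.73 + $24.40 + $126.45 + $189.09 = $369.67
Net pay = $2218.43 − $369.67 = $1848.76

$1848.76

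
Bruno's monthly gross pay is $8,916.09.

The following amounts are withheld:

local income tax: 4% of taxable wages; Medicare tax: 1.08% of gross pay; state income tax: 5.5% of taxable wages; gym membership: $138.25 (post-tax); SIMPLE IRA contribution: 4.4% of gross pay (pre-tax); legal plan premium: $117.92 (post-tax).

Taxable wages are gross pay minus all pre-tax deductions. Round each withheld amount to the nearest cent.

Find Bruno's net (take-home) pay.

$7,361.56

SIMPLE IRA contribution: $8,916.09 × 0.044 = $392.31
Taxable wages = $8,916.09 − $392.31 = $8,523.78
State income tax: $8,523.78 × 0.055 = $468.81
Local income tax: $8,523.78 × 0.04 = $340.95
Medicare tax: $8,916.09 × 0.0108 = $96.29
Gym membership: $138.25
Legal plan premium: $117.92
Total deductions = $392.31 + $468.81 + $340.95 + $96.29 + $138.25 + $117.92 = $1,554.53
Net pay = $8,916.09 − $1,554.53 = $7,361.56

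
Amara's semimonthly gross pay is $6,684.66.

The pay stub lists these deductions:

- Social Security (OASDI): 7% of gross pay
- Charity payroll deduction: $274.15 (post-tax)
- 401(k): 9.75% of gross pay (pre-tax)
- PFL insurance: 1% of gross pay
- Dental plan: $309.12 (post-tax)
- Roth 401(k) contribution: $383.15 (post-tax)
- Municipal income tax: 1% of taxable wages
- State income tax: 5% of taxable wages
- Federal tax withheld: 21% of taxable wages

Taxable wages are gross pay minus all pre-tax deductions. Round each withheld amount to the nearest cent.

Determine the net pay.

401(k): $6,684.66 × 0.0975 = $651.75
Taxable wages = $6,684.66 − $651.75 = $6,032.91
Federal tax withheld: $6,032.91 × 0.21 = $1,266.91
Municipal income tax: $6,032.91 × 0.01 = $60.33
State income tax: $6,032.91 × 0.05 = $301.65
Social Security (OASDI): $6,684.66 × 0.07 = $467.93
PFL insurance: $6,684.66 × 0.01 = $66.85
Charity payroll deduction: $274.15
Dental plan: $309.12
Roth 401(k) contribution: $383.15
Total deductions = $651.75 + $1,266.91 + $60.33 + $301.65 + $467.93 + $66.85 + $274.15 + $309.12 + $383.15 = $3,781.84
Net pay = $6,684.66 − $3,781.84 = $2,902.82

$2,902.82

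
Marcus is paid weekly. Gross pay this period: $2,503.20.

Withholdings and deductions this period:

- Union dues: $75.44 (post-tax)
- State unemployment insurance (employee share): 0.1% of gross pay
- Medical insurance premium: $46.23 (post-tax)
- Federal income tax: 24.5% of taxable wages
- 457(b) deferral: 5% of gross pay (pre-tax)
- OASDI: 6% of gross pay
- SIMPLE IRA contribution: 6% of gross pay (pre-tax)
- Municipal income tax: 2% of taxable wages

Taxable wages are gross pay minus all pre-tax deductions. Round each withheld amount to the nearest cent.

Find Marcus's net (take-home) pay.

$1,363.11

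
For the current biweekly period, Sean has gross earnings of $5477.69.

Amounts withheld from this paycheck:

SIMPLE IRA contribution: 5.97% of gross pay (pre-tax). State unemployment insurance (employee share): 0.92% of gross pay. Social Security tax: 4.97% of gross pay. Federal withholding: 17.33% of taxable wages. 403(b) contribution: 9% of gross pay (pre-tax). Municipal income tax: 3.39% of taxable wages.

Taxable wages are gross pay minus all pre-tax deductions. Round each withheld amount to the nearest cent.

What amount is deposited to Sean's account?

SIMPLE IRA contribution: $5477.69 × 0.0597 = $327.02
403(b) contribution: $5477.69 × 0.09 = $492.99
Pre-tax total = $327.02 + $492.99 = $820.01
Taxable wages = $5477.69 − $820.01 = $4657.68
Federal withholding: $4657.68 × 0.1733 = $807.18
Municipal income tax: $4657.68 × 0.0339 = $157.90
Social Security tax: $5477.69 × 0.0497 = $272.24
State unemployment insurance (employee share): $5477.69 × 0.0092 = $50.39
Total deductions = $327.02 + $492.99 + $807.18 + $157.90 + $272.24 + $50.39 = $2107.72
Net pay = $5477.69 − $2107.72 = $3369.97

$3369.97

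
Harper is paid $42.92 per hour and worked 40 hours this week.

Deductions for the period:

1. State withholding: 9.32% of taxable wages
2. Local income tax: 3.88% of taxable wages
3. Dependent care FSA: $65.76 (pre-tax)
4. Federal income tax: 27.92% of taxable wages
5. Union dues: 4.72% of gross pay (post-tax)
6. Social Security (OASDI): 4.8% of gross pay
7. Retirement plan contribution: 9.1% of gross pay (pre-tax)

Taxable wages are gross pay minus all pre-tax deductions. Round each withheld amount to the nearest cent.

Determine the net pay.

$716.70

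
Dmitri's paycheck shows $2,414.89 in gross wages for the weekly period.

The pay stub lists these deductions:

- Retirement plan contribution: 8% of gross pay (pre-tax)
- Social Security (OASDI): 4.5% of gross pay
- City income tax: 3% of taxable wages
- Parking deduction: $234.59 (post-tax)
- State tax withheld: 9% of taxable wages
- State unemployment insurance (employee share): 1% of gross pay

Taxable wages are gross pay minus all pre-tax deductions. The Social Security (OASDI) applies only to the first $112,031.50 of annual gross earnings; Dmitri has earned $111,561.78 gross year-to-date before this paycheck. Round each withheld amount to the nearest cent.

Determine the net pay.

Retirement plan contribution: $2,414.89 × 0.08 = $193.19
Taxable wages = $2,414.89 − $193.19 = $2,221.70
State tax withheld: $2,221.70 × 0.09 = $199.95
City income tax: $2,221.70 × 0.03 = $66.65
Social Security (OASDI): only $112,031.50 − $111,561.78 = $469.72 of this check is subject → $469.72 × 0.045 = $21.14
State unemployment insurance (employee share): $2,414.89 × 0.01 = $24.15
Parking deduction: $234.59
Total deductions = $193.19 + $199.95 + $66.65 + $21.14 + $24.15 + $234.59 = $739.67
Net pay = $2,414.89 − $739.67 = $1,675.22

$1,675.22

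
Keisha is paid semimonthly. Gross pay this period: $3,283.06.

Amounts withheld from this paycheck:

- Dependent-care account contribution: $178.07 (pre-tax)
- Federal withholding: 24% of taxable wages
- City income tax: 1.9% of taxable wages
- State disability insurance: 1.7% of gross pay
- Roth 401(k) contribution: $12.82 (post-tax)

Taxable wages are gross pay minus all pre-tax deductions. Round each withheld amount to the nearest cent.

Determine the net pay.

$2,232.17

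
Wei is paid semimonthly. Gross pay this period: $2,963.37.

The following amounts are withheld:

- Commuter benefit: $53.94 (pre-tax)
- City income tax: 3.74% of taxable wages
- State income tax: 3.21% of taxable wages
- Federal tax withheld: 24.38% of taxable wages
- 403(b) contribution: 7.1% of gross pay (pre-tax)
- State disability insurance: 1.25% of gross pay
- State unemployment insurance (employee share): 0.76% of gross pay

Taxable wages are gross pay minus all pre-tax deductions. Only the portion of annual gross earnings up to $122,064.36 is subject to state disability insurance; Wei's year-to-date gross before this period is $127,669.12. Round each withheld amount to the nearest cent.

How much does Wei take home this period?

Commuter benefit: $53.94
403(b) contribution: $2,963.37 × 0.071 = $210.40
Pre-tax total = $53.94 + $210.40 = $264.34
Taxable wages = $2,963.37 − $264.34 = $2,699.03
Federal tax withheld: $2,699.03 × 0.2438 = $658.02
City income tax: $2,699.03 × 0.0374 = $100.94
State income tax: $2,699.03 × 0.0321 = $86.64
State disability insurance: annual cap $122,064.36 already reached (YTD $127,669.12), so $0.00
State unemployment insurance (employee share): $2,963.37 × 0.0076 = $22.52
Total deductions = $53.94 + $210.40 + $658.02 + $100.94 + $86.64 + $0.00 + $22.52 = $1,132.46
Net pay = $2,963.37 − $1,132.46 = $1,830.91

$1,830.91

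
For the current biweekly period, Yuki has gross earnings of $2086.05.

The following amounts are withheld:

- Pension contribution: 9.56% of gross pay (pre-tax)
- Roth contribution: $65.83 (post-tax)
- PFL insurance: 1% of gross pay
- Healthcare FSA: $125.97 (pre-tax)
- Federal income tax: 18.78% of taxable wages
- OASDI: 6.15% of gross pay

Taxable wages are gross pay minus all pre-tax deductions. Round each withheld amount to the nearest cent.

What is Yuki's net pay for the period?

$1215.02

Healthcare FSA: $125.97
Pension contribution: $2086.05 × 0.0956 = $199.43
Pre-tax total = $125.97 + $199.43 = $325.40
Taxable wages = $2086.05 − $325.40 = $1760.65
Federal income tax: $1760.65 × 0.1878 = $330.65
PFL insurance: $2086.05 × 0.01 = $20.86
OASDI: $2086.05 × 0.0615 = $128.29
Roth contribution: $65.83
Total deductions = $125.97 + $199.43 + $330.65 + $20.86 + $128.29 + $65.83 = $871.03
Net pay = $2086.05 − $871.03 = $1215.02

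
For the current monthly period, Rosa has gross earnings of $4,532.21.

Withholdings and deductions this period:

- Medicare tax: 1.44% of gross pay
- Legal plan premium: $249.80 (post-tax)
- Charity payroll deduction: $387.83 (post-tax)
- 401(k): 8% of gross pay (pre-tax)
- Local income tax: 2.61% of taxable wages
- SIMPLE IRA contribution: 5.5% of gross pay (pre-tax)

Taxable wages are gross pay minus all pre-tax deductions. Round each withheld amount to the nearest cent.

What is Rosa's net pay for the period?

$3,115.15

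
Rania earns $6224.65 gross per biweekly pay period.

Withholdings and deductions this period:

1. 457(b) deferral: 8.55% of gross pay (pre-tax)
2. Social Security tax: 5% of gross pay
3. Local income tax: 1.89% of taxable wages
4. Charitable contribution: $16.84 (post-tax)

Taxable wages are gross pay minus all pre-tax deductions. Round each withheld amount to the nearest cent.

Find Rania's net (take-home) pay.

$5256.78

457(b) deferral: $6224.65 × 0.0855 = $532.21
Taxable wages = $6224.65 − $532.21 = $5692.44
Local income tax: $5692.44 × 0.0189 = $107.59
Social Security tax: $6224.65 × 0.05 = $311.23
Charitable contribution: $16.84
Total deductions = $532.21 + $107.59 + $311.23 + $16.84 = $967.87
Net pay = $6224.65 − $967.87 = $5256.78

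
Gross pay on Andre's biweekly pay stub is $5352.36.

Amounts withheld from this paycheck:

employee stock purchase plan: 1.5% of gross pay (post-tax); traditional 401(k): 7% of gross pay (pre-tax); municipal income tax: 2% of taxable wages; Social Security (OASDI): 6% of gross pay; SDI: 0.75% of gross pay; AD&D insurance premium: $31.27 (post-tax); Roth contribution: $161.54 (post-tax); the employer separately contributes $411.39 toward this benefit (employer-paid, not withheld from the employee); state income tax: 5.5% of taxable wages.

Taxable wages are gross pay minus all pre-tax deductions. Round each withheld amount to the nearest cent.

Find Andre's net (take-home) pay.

$3969.99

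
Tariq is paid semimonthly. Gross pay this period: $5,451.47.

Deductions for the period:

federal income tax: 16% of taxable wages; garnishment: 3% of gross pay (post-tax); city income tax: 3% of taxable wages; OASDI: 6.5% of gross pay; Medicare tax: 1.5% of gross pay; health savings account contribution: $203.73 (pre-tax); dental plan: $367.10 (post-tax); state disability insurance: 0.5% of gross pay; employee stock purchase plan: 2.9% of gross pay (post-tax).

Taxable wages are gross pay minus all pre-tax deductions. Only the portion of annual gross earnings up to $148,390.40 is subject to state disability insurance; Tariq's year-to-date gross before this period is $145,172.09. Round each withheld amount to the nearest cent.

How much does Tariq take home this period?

$3,109.73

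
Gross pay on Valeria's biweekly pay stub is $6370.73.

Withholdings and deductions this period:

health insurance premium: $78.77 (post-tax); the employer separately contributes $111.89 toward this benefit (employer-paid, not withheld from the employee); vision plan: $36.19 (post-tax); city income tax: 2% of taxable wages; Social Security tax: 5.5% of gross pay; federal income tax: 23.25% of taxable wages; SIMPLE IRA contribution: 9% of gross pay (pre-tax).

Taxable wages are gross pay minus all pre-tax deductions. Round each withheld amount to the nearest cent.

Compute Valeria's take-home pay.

SIMPLE IRA contribution: $6370.73 × 0.09 = $573.37
Taxable wages = $6370.73 − $573.37 = $5797.36
Federal income tax: $5797.36 × 0.2325 = $1347.89
City income tax: $5797.36 × 0.02 = $115.95
Social Security tax: $6370.73 × 0.055 = $350.39
Vision plan: $36.19
Health insurance premium: $78.77
(Employer's $111.89 toward health insurance premium is not withheld from the employee.)
Total deductions = $573.37 + $1347.89 + $115.95 + $350.39 + $36.19 + $78.77 = $2502.56
Net pay = $6370.73 − $2502.56 = $3868.17

$3868.17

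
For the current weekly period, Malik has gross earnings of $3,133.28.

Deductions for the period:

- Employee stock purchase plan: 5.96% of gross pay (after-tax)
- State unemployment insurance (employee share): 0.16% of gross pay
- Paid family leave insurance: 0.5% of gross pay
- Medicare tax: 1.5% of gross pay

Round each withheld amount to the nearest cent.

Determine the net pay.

$2,878.86

Medicare tax: $3,133.28 × 0.015 = $47.00
State unemployment insurance (employee share): $3,133.28 × 0.0016 = $5.01
Paid family leave insurance: $3,133.28 × 0.005 = $15.67
Employee stock purchase plan: $3,133.28 × 0.0596 = $186.74
Total deductions = $47.00 + $5.01 + $15.67 + $186.74 = $254.42
Net pay = $3,133.28 − $254.42 = $2,878.86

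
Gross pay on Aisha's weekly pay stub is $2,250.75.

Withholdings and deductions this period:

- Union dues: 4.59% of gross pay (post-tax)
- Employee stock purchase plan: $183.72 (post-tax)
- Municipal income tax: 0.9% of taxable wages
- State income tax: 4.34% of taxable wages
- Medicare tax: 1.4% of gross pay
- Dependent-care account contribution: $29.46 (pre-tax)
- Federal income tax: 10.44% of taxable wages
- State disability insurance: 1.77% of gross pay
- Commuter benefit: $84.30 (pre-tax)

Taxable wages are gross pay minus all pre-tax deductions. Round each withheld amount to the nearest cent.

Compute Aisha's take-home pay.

$1,443.53

Dependent-care account contribution: $29.46
Commuter benefit: $84.30
Pre-tax total = $29.46 + $84.30 = $113.76
Taxable wages = $2,250.75 − $113.76 = $2,136.99
Federal income tax: $2,136.99 × 0.1044 = $223.10
State income tax: $2,136.99 × 0.0434 = $92.75
Municipal income tax: $2,136.99 × 0.009 = $19.23
Medicare tax: $2,250.75 × 0.014 = $31.51
State disability insurance: $2,250.75 × 0.0177 = $39.84
Employee stock purchase plan: $183.72
Union dues: $2,250.75 × 0.0459 = $103.31
Total deductions = $29.46 + $84.30 + $223.10 + $92.75 + $19.23 + $31.51 + $39.84 + $183.72 + $103.31 = $807.22
Net pay = $2,250.75 − $807.22 = $1,443.53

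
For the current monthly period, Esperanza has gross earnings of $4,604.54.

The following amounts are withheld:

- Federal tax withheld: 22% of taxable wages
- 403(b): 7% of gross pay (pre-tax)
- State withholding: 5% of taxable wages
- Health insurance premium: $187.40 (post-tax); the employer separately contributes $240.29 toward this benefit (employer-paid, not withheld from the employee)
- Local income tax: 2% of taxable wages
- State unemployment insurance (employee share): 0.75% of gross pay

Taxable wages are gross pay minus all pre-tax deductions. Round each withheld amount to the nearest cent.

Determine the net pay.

$2,818.45

403(b): $4,604.54 × 0.07 = $322.32
Taxable wages = $4,604.54 − $322.32 = $4,282.22
Federal tax withheld: $4,282.22 × 0.22 = $942.09
Local income tax: $4,282.22 × 0.02 = $85.64
State withholding: $4,282.22 × 0.05 = $214.11
State unemployment insurance (employee share): $4,604.54 × 0.0075 = $34.53
Health insurance premium: $187.40
(Employer's $240.29 toward health insurance premium is not withheld from the employee.)
Total deductions = $322.32 + $942.09 + $85.64 + $214.11 + $34.53 + $187.40 = $1,786.09
Net pay = $4,604.54 − $1,786.09 = $2,818.45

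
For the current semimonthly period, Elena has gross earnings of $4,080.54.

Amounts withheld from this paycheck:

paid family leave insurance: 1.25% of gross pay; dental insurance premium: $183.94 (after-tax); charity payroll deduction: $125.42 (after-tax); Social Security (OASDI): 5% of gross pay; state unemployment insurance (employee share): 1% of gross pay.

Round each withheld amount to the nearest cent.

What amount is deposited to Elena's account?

$3,475.33

Social Security (OASDI): $4,080.54 × 0.05 = $204.03
Paid family leave insurance: $4,080.54 × 0.0125 = $51.01
State unemployment insurance (employee share): $4,080.54 × 0.01 = $40.81
Dental insurance premium: $183.94
Charity payroll deduction: $125.42
Total deductions = $204.03 + $51.01 + $40.81 + $183.94 + $125.42 = $605.21
Net pay = $4,080.54 − $605.21 = $3,475.33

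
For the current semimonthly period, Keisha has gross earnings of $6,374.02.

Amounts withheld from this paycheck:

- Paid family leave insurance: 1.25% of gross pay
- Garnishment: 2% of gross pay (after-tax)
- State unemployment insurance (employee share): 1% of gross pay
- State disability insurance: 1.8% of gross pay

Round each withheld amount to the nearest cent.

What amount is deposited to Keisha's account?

Paid family leave insurance: $6,374.02 × 0.0125 = $79.68
State disability insurance: $6,374.02 × 0.018 = $114.73
State unemployment insurance (employee share): $6,374.02 × 0.01 = $63.74
Garnishment: $6,374.02 × 0.02 = $127.48
Total deductions = $79.68 + $114.73 + $63.74 + $127.48 = $385.63
Net pay = $6,374.02 − $385.63 = $5,988.39

$5,988.39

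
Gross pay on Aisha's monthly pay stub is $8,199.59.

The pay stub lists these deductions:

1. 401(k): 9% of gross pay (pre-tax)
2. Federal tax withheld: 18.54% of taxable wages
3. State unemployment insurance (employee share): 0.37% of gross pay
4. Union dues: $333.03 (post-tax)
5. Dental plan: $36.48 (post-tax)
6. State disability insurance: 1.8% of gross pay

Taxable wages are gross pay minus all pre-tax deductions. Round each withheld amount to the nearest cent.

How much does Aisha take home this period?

$5,530.80

401(k): $8,199.59 × 0.09 = $737.96
Taxable wages = $8,199.59 − $737.96 = $7,461.63
Federal tax withheld: $7,461.63 × 0.1854 = $1,383.39
State disability insurance: $8,199.59 × 0.018 = $147.59
State unemployment insurance (employee share): $8,199.59 × 0.0037 = $30.34
Union dues: $333.03
Dental plan: $36.48
Total deductions = $737.96 + $1,383.39 + $147.59 + $30.34 + $333.03 + $36.48 = $2,668.79
Net pay = $8,199.59 − $2,668.79 = $5,530.80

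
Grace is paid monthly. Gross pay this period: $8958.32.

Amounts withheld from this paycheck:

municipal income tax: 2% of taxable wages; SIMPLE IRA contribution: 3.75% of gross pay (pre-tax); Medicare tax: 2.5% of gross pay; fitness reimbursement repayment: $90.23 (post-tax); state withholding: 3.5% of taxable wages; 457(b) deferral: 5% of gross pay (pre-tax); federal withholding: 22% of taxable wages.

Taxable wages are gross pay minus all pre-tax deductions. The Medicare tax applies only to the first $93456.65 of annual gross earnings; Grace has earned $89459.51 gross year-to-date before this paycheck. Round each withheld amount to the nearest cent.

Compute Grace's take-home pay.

457(b) deferral: $8958.32 × 0.05 = $447.92
SIMPLE IRA contribution: $8958.32 × 0.0375 = $335.94
Pre-tax total = $447.92 + $335.94 = $783.86
Taxable wages = $8958.32 − $783.86 = $8174.46
State withholding: $8174.46 × 0.035 = $286.11
Federal withholding: $8174.46 × 0.22 = $1798.38
Municipal income tax: $8174.46 × 0.02 = $163.49
Medicare tax: only $93456.65 − $89459.51 = $3997.14 of this check is subject → $3997.14 × 0.025 = $99.93
Fitness reimbursement repayment: $90.23
Total deductions = $447.92 + $335.94 + $286.11 + $1798.38 + $163.49 + $99.93 + $90.23 = $3222.00
Net pay = $8958.32 − $3222.00 = $5736.32

$5736.32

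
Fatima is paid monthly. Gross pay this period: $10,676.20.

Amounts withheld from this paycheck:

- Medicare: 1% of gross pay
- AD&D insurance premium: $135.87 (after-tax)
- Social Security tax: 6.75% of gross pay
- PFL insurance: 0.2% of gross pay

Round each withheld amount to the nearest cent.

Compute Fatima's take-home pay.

$9,691.58

Social Security tax: $10,676.20 × 0.0675 = $720.64
PFL insurance: $10,676.20 × 0.002 = $21.35
Medicare: $10,676.20 × 0.01 = $106.76
AD&D insurance premium: $135.87
Total deductions = $720.64 + $21.35 + $106.76 + $135.87 = $984.62
Net pay = $10,676.20 − $984.62 = $9,691.58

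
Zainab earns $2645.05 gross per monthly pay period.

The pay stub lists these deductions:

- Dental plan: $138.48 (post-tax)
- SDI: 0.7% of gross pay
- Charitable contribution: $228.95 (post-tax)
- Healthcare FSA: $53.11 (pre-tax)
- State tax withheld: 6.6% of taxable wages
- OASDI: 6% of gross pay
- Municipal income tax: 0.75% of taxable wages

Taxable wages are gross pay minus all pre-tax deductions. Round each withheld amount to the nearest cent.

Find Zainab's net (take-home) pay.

Healthcare FSA: $53.11
Taxable wages = $2645.05 − $53.11 = $2591.94
Municipal income tax: $2591.94 × 0.0075 = $19.44
State tax withheld: $2591.94 × 0.066 = $171.07
OASDI: $2645.05 × 0.06 = $158.70
SDI: $2645.05 × 0.007 = $18.52
Dental plan: $138.48
Charitable contribution: $228.95
Total deductions = $53.11 + $19.44 + $171.07 + $158.70 + $18.52 + $138.48 + $228.95 = $788.27
Net pay = $2645.05 − $788.27 = $1856.78

$1856.78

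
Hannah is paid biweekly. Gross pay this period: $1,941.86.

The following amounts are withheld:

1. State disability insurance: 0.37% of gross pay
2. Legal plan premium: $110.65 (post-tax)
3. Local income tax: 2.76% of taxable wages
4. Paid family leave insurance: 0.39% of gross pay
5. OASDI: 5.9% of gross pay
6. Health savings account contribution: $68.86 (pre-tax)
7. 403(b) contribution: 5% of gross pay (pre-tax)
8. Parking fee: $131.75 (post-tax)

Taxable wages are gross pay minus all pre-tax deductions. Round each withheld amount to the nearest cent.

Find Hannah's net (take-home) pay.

$1,355.17

Health savings account contribution: $68.86
403(b) contribution: $1,941.86 × 0.05 = $97.09
Pre-tax total = $68.86 + $97.09 = $165.95
Taxable wages = $1,941.86 − $165.95 = $1,775.91
Local income tax: $1,775.91 × 0.0276 = $49.02
State disability insurance: $1,941.86 × 0.0037 = $7.18
OASDI: $1,941.86 × 0.059 = $114.57
Paid family leave insurance: $1,941.86 × 0.0039 = $7.57
Legal plan premium: $110.65
Parking fee: $131.75
Total deductions = $68.86 + $97.09 + $49.02 + $7.18 + $114.57 + $7.57 + $110.65 + $131.75 = $586.69
Net pay = $1,941.86 − $586.69 = $1,355.17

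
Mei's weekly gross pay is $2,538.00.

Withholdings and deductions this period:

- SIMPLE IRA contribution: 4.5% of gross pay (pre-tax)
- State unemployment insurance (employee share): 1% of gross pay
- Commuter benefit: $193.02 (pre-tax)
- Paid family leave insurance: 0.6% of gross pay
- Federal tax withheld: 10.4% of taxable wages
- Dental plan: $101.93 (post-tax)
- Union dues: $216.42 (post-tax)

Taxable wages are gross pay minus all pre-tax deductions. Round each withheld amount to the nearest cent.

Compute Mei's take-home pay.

$1,639.81

Commuter benefit: $193.02
SIMPLE IRA contribution: $2,538.00 × 0.045 = $114.21
Pre-tax total = $193.02 + $114.21 = $307.23
Taxable wages = $2,538.00 − $307.23 = $2,230.77
Federal tax withheld: $2,230.77 × 0.104 = $232.00
Paid family leave insurance: $2,538.00 × 0.006 = $15.23
State unemployment insurance (employee share): $2,538.00 × 0.01 = $25.38
Dental plan: $101.93
Union dues: $216.42
Total deductions = $193.02 + $114.21 + $232.00 + $15.23 + $25.38 + $101.93 + $216.42 = $898.19
Net pay = $2,538.00 − $898.19 = $1,639.81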